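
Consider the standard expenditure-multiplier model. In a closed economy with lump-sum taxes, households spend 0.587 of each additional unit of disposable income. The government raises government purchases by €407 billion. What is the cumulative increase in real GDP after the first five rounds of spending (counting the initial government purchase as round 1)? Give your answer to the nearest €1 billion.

Round 1 adds ΔG = €407 billion; each later round is MPC = 0.587 times the previous.
After 5 rounds: 407 + 238.909 + 140.239583 + 82.320635221 + 48.322212874727 = ΔG·(1 − c^5)/(1 − c) = 407 × (1 − 0.069693216111707)/0.413 ≈ €917 billion.

€917 billion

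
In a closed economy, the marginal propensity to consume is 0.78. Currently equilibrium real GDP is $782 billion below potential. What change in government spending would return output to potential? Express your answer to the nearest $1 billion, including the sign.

+$172 billion

Spending multiplier = 1/(1 − MPC) = 1/(1 − 0.78) = 1/0.22 ≈ 4.545.
Need ΔY = +$782 billion, so ΔG = ΔY/k = (+$782 billion) × 0.22 ≈ +$172 billion.
The government should increase government spending by $172 billion.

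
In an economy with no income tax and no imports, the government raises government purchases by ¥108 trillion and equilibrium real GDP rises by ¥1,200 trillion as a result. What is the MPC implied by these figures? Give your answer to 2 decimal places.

Implied spending multiplier k = ΔY/ΔG = 1,200/108 ≈ 11.1111.
Since k = 1/(1 − MPC), MPC = 1 − 1/k = 1 − ΔG/ΔY = 1 − 108/1,200 = 0.91.

0.91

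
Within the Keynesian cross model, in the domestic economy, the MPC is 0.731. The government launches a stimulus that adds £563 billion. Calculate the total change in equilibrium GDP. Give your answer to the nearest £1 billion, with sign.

+£2,093 billion

Spending multiplier = 1/(1 − MPC) = 1/(1 − 0.731) = 1/0.269 ≈ 3.717.
ΔY = k × ΔG = (+£563 billion) / 0.269 ≈ +£2,093 billion.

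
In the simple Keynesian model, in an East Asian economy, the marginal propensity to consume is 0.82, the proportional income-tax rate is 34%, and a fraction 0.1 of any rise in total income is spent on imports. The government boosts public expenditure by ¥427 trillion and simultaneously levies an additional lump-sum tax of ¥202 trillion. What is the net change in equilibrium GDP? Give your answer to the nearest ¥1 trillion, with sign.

+¥468 trillion

Expenditure multiplier = 1/(1 − c(1−t) + m) = 1/(1 − 0.82×0.66 + 0.1) = 1/0.5588 ≈ 1.79.
ΔG contributes k·ΔG = (+¥427 trillion) / 0.5588 ≈ +¥764.1 trillion.
ΔT of +¥202 trillion changes first-round spending by −c·ΔT = −¥165.64 trillion, contributing k·(−c·ΔT) = (−¥165.64 trillion) / 0.5588 ≈ −¥296.4 trillion.
Net ΔY = k(ΔG − c·ΔT) = (+¥261.36 trillion) / 0.5588 ≈ +¥468 trillion.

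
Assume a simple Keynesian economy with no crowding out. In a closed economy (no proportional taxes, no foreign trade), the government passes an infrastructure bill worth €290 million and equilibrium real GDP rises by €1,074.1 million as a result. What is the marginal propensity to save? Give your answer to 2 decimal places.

0.27

Implied spending multiplier k = ΔY/ΔG = 1,074.1/290 ≈ 3.7038.
Since k = 1/(1 − MPC), MPC = 1 − 1/k = 1 − ΔG/ΔY = 1 − 290/1,074.1 ≈ 0.73.
MPS = 1 − MPC = 0.27.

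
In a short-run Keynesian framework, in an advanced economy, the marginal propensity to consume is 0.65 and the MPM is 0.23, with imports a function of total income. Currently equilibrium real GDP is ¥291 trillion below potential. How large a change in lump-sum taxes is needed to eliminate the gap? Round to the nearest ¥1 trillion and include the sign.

−¥260 trillion

Spending multiplier = 1/(1 − c + m) = 1/(1 − 0.65 + 0.23) = 1/0.58 ≈ 1.724.
Tax multiplier = −c·k = −0.65/0.58 ≈ −1.121. Need ΔY = +¥291 trillion, so ΔT = ΔY/(−c·k) = −(+¥291 trillion) × 0.58 / 0.65 ≈ −¥260 trillion.
The government should cut lump-sum taxes by ¥260 trillion.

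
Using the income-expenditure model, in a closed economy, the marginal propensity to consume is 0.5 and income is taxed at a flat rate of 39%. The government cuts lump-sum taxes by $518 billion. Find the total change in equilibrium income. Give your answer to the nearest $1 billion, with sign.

+$373 billion

A lump-sum tax change of −$518 billion shifts disposable income by +$518 billion; first-round consumption changes by −c × ΔT = −0.5 × (−$518 billion) = +$259 billion.
Expenditure multiplier = 1/(1 − c(1−t)) = 1/(1 − 0.5×0.61) = 1/0.695 ≈ 1.439.
The tax multiplier is −c × k ≈ −0.719, so ΔY = k × (−c·ΔT) = (+$259 billion) / 0.695 ≈ +$373 billion.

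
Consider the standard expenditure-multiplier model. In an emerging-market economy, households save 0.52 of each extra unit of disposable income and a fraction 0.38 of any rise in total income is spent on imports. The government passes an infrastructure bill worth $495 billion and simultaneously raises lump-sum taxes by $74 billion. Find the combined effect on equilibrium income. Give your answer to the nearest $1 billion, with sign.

+$511 billion

MPC = 1 − MPS = 1 − 0.52 = 0.48.
Expenditure multiplier = 1/(1 − c + m) = 1/(1 − 0.48 + 0.38) = 1/0.9 ≈ 1.111.
ΔG contributes k·ΔG = (+$495 billion) / 0.9 = +$550 billion.
ΔT of +$74 billion changes first-round spending by −c·ΔT = −$35.52 billion, contributing k·(−c·ΔT) = (−$35.52 billion) / 0.9 ≈ −$39.5 billion.
Net ΔY = k(ΔG − c·ΔT) = (+$459.48 billion) / 0.9 ≈ +$511 billion.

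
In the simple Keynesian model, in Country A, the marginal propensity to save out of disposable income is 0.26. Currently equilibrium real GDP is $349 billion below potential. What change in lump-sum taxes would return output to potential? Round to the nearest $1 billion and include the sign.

MPC = 1 − MPS = 1 − 0.26 = 0.74.
Spending multiplier = 1/(1 − MPC) = 1/(1 − 0.74) = 1/0.26 ≈ 3.846.
Tax multiplier = −c·k = −0.74/0.26 ≈ −2.846. Need ΔY = +$349 billion, so ΔT = ΔY/(−c·k) = −(+$349 billion) × 0.26 / 0.74 ≈ −$123 billion.
The government should cut lump-sum taxes by $123 billion.

−$123 billion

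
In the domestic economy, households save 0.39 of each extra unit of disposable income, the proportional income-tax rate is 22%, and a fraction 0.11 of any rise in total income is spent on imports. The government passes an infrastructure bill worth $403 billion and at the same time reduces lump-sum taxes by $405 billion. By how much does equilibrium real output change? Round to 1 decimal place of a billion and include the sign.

MPC = 1 − MPS = 1 − 0.39 = 0.61.
Expenditure multiplier = 1/(1 − c(1−t) + m) = 1/(1 − 0.61×0.78 + 0.11) = 1/0.6342 ≈ 1.577.
ΔG contributes k·ΔG = (+$403 billion) / 0.6342 ≈ +$635.4 billion.
ΔT of −$405 billion changes first-round spending by −c·ΔT = +$247.05 billion, contributing k·(−c·ΔT) = (+$247.05 billion) / 0.6342 ≈ +$389.5 billion.
Net ΔY = k(ΔG − c·ΔT) = (+$650.05 billion) / 0.6342 ≈ +$1,025 billion.

+$1,025.0 billion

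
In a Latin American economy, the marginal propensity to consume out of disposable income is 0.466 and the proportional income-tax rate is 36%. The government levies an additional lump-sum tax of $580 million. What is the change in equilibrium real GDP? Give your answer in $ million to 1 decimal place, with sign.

−$385.1 million

A lump-sum tax change of +$580 million shifts disposable income by −$580 million; first-round consumption changes by −c × ΔT = −0.466 × (+$580 million) = −$270.28 million.
Expenditure multiplier = 1/(1 − c(1−t)) = 1/(1 − 0.466×0.64) = 1/0.70176 ≈ 1.425.
The tax multiplier is −c × k ≈ −0.664, so ΔY = k × (−c·ΔT) = (−$270.28 million) / 0.70176 ≈ −$385.1 million.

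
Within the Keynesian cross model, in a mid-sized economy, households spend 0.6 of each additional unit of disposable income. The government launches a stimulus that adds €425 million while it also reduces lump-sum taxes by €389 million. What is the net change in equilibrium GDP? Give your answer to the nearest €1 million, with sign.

+€1,646 million

Expenditure multiplier = 1/(1 − MPC) = 1/(1 − 0.6) = 1/0.4 = 2.5.
ΔG contributes k·ΔG = (+€425 million) / 0.4 = +€1,062.5 million.
ΔT of −€389 million changes first-round spending by −c·ΔT = +€233.4 million, contributing k·(−c·ΔT) = (+€233.4 million) / 0.4 = +€583.5 million.
Net ΔY = k(ΔG − c·ΔT) = (+€658.4 million) / 0.4 = +€1,646 million.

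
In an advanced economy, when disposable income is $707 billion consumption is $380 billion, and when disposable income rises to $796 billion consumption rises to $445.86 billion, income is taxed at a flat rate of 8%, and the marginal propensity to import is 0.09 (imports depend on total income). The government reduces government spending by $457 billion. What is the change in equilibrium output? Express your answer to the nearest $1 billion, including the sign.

−$1,117 billion

MPC = ΔC/ΔYd = (445.86 − 380)/(796 − 707) = 65.86/89 = 0.74.
Government-spending multiplier = 1/(1 − c(1−t) + m) = 1/(1 − 0.74×0.92 + 0.09) = 1/0.4092 ≈ 2.444.
ΔY = k × ΔG = (−$457 billion) / 0.4092 ≈ −$1,117 billion.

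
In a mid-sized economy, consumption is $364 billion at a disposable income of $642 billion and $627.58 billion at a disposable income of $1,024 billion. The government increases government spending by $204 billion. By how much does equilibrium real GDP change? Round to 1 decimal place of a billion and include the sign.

MPC = ΔC/ΔYd = (627.58 − 364)/(1,024 − 642) = 263.58/382 = 0.69.
Expenditure multiplier = 1/(1 − MPC) = 1/(1 − 0.69) = 1/0.31 ≈ 3.226.
ΔY = k × ΔG = (+$204 billion) / 0.31 ≈ +$658.1 billion.

+$658.1 billion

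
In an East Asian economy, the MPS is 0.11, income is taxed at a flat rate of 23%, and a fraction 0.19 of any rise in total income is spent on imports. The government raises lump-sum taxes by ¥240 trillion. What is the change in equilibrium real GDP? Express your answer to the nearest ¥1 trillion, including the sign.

MPC = 1 − MPS = 1 − 0.11 = 0.89.
A lump-sum tax change of +¥240 trillion shifts disposable income by −¥240 trillion; first-round consumption changes by −c × ΔT = −0.89 × (+¥240 trillion) = −¥213.6 trillion.
Expenditure multiplier = 1/(1 − c(1−t) + m) = 1/(1 − 0.89×0.77 + 0.19) = 1/0.5047 ≈ 1.981.
The tax multiplier is −c × k ≈ −1.763, so ΔY = k × (−c·ΔT) = (−¥213.6 trillion) / 0.5047 ≈ −¥423 trillion.

−¥423 trillion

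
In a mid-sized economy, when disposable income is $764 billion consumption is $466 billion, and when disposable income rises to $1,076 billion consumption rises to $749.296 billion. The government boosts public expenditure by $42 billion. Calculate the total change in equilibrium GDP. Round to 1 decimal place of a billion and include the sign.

MPC = ΔC/ΔYd = (749.296 − 466)/(1,076 − 764) = 283.296/312 = 0.908.
Government-spending multiplier = 1/(1 − MPC) = 1/(1 − 0.908) = 1/0.092 ≈ 10.87.
ΔY = k × ΔG = (+$42 billion) / 0.092 ≈ +$456.5 billion.

+$456.5 billion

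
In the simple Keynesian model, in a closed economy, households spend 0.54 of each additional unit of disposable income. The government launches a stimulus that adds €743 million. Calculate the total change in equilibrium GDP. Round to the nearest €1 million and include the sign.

+€1,615 million

Expenditure multiplier = 1/(1 − MPC) = 1/(1 − 0.54) = 1/0.46 ≈ 2.174.
ΔY = k × ΔG = (+€743 million) / 0.46 ≈ +€1,615 million.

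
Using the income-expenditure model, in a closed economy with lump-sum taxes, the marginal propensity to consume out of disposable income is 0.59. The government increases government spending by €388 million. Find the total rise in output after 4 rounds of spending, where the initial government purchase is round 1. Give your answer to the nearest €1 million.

€832 million

Round 1 adds ΔG = €388 million; each later round is MPC = 0.59 times the previous.
After 4 rounds: 388 + 228.92 + 135.0628 + 79.687052 = ΔG·(1 − c^4)/(1 − c) = 388 × (1 − 0.12117361)/0.41 ≈ €832 million.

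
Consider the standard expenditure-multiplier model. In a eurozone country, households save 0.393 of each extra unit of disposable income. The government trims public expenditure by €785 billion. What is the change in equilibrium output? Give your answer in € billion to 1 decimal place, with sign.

MPC = 1 − MPS = 1 − 0.393 = 0.607.
Expenditure multiplier = 1/(1 − MPC) = 1/(1 − 0.607) = 1/0.393 ≈ 2.545.
ΔY = k × ΔG = (−€785 billion) / 0.393 ≈ −€1,997.5 billion.

−€1,997.5 billion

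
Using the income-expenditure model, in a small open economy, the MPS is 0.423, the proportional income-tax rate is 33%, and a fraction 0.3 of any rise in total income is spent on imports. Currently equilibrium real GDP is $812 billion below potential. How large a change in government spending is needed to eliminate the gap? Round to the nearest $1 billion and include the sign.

+$742 billion

MPC = 1 − MPS = 1 − 0.423 = 0.577.
Spending multiplier = 1/(1 − c(1−t) + m) = 1/(1 − 0.577×0.67 + 0.3) = 1/0.91341 ≈ 1.095.
Need ΔY = +$812 billion, so ΔG = ΔY/k = (+$812 billion) × 0.91341 ≈ +$742 billion.
The government should increase government spending by $742 billion.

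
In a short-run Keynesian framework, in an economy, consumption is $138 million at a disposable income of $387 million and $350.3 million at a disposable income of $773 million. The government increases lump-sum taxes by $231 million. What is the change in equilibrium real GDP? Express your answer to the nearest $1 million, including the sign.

MPC = ΔC/ΔYd = (350.3 − 138)/(773 − 387) = 212.3/386 = 0.55.
A lump-sum tax change of +$231 million shifts disposable income by −$231 million; first-round consumption changes by −c × ΔT = −0.55 × (+$231 million) = −$127.05 million.
Expenditure multiplier = 1/(1 − MPC) = 1/(1 − 0.55) = 1/0.45 ≈ 2.222.
The tax multiplier is −c × k ≈ −1.222, so ΔY = k × (−c·ΔT) = (−$127.05 million) / 0.45 ≈ −$282 million.

−$282 million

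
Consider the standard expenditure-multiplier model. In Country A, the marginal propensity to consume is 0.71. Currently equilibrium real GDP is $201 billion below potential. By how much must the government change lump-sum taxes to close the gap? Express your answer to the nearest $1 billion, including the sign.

−$82 billion

Spending multiplier = 1/(1 − MPC) = 1/(1 − 0.71) = 1/0.29 ≈ 3.448.
Tax multiplier = −c·k = −0.71/0.29 ≈ −2.448. Need ΔY = +$201 billion, so ΔT = ΔY/(−c·k) = −(+$201 billion) × 0.29 / 0.71 ≈ −$82 billion.
The government should cut lump-sum taxes by $82 billion.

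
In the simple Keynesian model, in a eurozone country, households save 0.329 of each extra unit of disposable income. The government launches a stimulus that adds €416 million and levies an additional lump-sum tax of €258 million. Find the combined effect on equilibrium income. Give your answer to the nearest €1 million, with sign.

MPC = 1 − MPS = 1 − 0.329 = 0.671.
Expenditure multiplier = 1/(1 − MPC) = 1/(1 − 0.671) = 1/0.329 ≈ 3.04.
ΔG contributes k·ΔG = (+€416 million) / 0.329 ≈ +€1,264.4 million.
ΔT of +€258 million changes first-round spending by −c·ΔT = −€173.118 million, contributing k·(−c·ΔT) = (−€173.118 million) / 0.329 ≈ −€526.2 million.
Net ΔY = k(ΔG − c·ΔT) = (+€242.882 million) / 0.329 ≈ +€738 million.

+€738 million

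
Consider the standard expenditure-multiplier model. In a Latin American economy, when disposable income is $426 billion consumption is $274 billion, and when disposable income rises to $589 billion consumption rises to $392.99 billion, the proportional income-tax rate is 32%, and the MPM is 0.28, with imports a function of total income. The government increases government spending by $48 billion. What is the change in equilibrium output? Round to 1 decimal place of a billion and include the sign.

+$61.3 billion

MPC = ΔC/ΔYd = (392.99 − 274)/(589 − 426) = 118.99/163 = 0.73.
Government-spending multiplier = 1/(1 − c(1−t) + m) = 1/(1 − 0.73×0.68 + 0.28) = 1/0.7836 ≈ 1.276.
ΔY = k × ΔG = (+$48 billion) / 0.7836 ≈ +$61.3 billion.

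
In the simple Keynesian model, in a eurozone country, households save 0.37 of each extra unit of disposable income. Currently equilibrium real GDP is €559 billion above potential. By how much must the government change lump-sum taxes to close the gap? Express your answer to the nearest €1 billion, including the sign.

MPC = 1 − MPS = 1 − 0.37 = 0.63.
Spending multiplier = 1/(1 − MPC) = 1/(1 − 0.63) = 1/0.37 ≈ 2.703.
Tax multiplier = −c·k = −0.63/0.37 ≈ −1.703. Need ΔY = −€559 billion, so ΔT = ΔY/(−c·k) = −(−€559 billion) × 0.37 / 0.63 ≈ +€328 billion.
The government should raise lump-sum taxes by €328 billion.

+€328 billion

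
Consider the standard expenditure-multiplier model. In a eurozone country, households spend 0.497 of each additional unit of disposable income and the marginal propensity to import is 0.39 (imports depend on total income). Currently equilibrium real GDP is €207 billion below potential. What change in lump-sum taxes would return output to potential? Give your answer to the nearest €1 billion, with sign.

−€372 billion

Spending multiplier = 1/(1 − c + m) = 1/(1 − 0.497 + 0.39) = 1/0.893 ≈ 1.12.
Tax multiplier = −c·k = −0.497/0.893 ≈ −0.557. Need ΔY = +€207 billion, so ΔT = ΔY/(−c·k) = −(+€207 billion) × 0.893 / 0.497 ≈ −€372 billion.
The government should cut lump-sum taxes by €372 billion.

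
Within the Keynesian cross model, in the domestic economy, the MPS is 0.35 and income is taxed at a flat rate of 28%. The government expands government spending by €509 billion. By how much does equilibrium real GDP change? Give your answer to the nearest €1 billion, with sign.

+€957 billion

MPC = 1 − MPS = 1 − 0.35 = 0.65.
Expenditure multiplier = 1/(1 − c(1−t)) = 1/(1 − 0.65×0.72) = 1/0.532 ≈ 1.88.
ΔY = k × ΔG = (+€509 billion) / 0.532 ≈ +€957 billion.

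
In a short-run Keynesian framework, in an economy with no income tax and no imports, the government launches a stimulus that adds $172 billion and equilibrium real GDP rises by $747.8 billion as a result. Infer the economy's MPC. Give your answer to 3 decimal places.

0.770

Implied spending multiplier k = ΔY/ΔG = 747.8/172 ≈ 4.3477.
Since k = 1/(1 − MPC), MPC = 1 − 1/k = 1 − ΔG/ΔY = 1 − 172/747.8 ≈ 0.770.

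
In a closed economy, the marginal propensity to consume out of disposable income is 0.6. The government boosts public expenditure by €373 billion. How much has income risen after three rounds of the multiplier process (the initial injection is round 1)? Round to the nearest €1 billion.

€731 billion

Round 1 adds ΔG = €373 billion; each later round is MPC = 0.6 times the previous.
After 3 rounds: 373 + 223.8 + 134.28 = ΔG·(1 − c^3)/(1 − c) = 373 × (1 − 0.216)/0.4 ≈ €731 billion.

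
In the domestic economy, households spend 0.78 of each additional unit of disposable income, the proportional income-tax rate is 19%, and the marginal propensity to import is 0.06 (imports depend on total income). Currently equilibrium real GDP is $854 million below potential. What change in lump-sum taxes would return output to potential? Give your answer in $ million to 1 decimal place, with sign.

Spending multiplier = 1/(1 − c(1−t) + m) = 1/(1 − 0.78×0.81 + 0.06) = 1/0.4282 ≈ 2.335.
Tax multiplier = −c·k = −0.78/0.4282 ≈ −1.822. Need ΔY = +$854 million, so ΔT = ΔY/(−c·k) = −(+$854 million) × 0.4282 / 0.78 ≈ −$468.8 million.
The government should cut lump-sum taxes by $468.8 million.

−$468.8 million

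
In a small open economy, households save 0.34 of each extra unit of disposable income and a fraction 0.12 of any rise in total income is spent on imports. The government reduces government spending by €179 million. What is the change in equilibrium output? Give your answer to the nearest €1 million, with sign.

MPC = 1 − MPS = 1 − 0.34 = 0.66.
Expenditure multiplier = 1/(1 − c + m) = 1/(1 − 0.66 + 0.12) = 1/0.46 ≈ 2.174.
ΔY = k × ΔG = (−€179 million) / 0.46 ≈ −€389 million.

−€389 million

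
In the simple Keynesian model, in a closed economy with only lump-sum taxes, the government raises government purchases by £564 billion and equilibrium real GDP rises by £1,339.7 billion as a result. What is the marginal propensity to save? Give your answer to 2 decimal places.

0.42

Implied spending multiplier k = ΔY/ΔG = 1,339.7/564 ≈ 2.3754.
Since k = 1/(1 − MPC), MPC = 1 − 1/k = 1 − ΔG/ΔY = 1 − 564/1,339.7 ≈ 0.58.
MPS = 1 − MPC = 0.42.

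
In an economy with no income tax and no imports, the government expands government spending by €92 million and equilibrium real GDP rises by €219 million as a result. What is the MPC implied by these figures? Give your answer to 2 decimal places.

0.58

Implied spending multiplier k = ΔY/ΔG = 219/92 ≈ 2.3804.
Since k = 1/(1 − MPC), MPC = 1 − 1/k = 1 − ΔG/ΔY = 1 − 92/219 ≈ 0.58.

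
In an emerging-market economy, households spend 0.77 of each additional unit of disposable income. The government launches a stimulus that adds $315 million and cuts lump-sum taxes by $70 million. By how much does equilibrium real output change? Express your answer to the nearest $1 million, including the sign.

+$1,604 million

Expenditure multiplier = 1/(1 − MPC) = 1/(1 − 0.77) = 1/0.23 ≈ 4.348.
ΔG contributes k·ΔG = (+$315 million) / 0.23 ≈ +$1,369.6 million.
ΔT of −$70 million changes first-round spending by −c·ΔT = +$53.9 million, contributing k·(−c·ΔT) = (+$53.9 million) / 0.23 ≈ +$234.3 million.
Net ΔY = k(ΔG − c·ΔT) = (+$368.9 million) / 0.23 ≈ +$1,604 million.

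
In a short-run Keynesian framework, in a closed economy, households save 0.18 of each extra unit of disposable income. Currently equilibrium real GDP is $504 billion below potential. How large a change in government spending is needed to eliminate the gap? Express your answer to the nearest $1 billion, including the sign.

+$91 billion

MPC = 1 − MPS = 1 − 0.18 = 0.82.
Spending multiplier = 1/(1 − MPC) = 1/(1 − 0.82) = 1/0.18 ≈ 5.556.
Need ΔY = +$504 billion, so ΔG = ΔY/k = (+$504 billion) × 0.18 ≈ +$91 billion.
The government should increase government spending by $91 billion.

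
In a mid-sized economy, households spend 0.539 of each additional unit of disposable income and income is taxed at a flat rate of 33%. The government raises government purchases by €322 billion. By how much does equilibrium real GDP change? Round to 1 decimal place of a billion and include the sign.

Spending multiplier = 1/(1 − c(1−t)) = 1/(1 − 0.539×0.67) = 1/0.63887 ≈ 1.565.
ΔY = k × ΔG = (+€322 billion) / 0.63887 ≈ +€504 billion.

+€504.0 billion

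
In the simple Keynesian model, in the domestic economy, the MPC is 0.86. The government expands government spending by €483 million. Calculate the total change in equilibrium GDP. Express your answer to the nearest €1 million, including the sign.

+€3,450 million

Government-spending multiplier = 1/(1 − MPC) = 1/(1 − 0.86) = 1/0.14 ≈ 7.143.
ΔY = k × ΔG = (+€483 million) / 0.14 = +€3,450 million.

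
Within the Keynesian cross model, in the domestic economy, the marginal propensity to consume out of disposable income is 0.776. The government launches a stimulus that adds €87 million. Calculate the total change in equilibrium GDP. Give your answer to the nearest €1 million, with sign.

+€388 million

Expenditure multiplier = 1/(1 − MPC) = 1/(1 − 0.776) = 1/0.224 ≈ 4.464.
ΔY = k × ΔG = (+€87 million) / 0.224 ≈ +€388 million.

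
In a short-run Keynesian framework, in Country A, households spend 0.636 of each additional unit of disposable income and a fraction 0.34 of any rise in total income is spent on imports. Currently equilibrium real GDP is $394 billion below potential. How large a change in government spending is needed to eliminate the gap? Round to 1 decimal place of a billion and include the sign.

+$277.4 billion

Spending multiplier = 1/(1 − c + m) = 1/(1 − 0.636 + 0.34) = 1/0.704 ≈ 1.42.
Need ΔY = +$394 billion, so ΔG = ΔY/k = (+$394 billion) × 0.704 ≈ +$277.4 billion.
The government should increase government spending by $277.4 billion.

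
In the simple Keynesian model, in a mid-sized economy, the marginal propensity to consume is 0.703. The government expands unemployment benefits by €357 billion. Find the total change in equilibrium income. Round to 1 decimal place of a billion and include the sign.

+€845.0 billion

The transfer change shifts disposable income by +€357 billion, so first-round consumption changes by c·ΔTR = 0.703 × (+€357 billion) = +€250.971 billion.
Expenditure multiplier = 1/(1 − MPC) = 1/(1 − 0.703) = 1/0.297 ≈ 3.367.
The transfer multiplier is c × k ≈ 2.367, so ΔY = k × (c·ΔTR) = (+€250.971 billion) / 0.297 ≈ +€845 billion.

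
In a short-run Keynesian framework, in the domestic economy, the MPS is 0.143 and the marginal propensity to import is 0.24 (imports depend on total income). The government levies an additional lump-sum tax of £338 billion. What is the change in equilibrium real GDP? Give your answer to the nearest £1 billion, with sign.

−£756 billion

MPC = 1 − MPS = 1 − 0.143 = 0.857.
A lump-sum tax change of +£338 billion shifts disposable income by −£338 billion; first-round consumption changes by −c × ΔT = −0.857 × (+£338 billion) = −£289.666 billion.
Expenditure multiplier = 1/(1 − c + m) = 1/(1 − 0.857 + 0.24) = 1/0.383 ≈ 2.611.
The tax multiplier is −c × k ≈ −2.238, so ΔY = k × (−c·ΔT) = (−£289.666 billion) / 0.383 ≈ −£756 billion.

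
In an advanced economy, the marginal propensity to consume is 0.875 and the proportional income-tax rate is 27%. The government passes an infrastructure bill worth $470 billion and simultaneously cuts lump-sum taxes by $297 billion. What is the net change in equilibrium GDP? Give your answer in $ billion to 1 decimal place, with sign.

+$2,020.4 billion

Expenditure multiplier = 1/(1 − c(1−t)) = 1/(1 − 0.875×0.73) = 1/0.36125 ≈ 2.768.
ΔG contributes k·ΔG = (+$470 billion) / 0.36125 ≈ +$1,301 billion.
ΔT of −$297 billion changes first-round spending by −c·ΔT = +$259.875 billion, contributing k·(−c·ΔT) = (+$259.875 billion) / 0.36125 ≈ +$719.4 billion.
Net ΔY = k(ΔG − c·ΔT) = (+$729.875 billion) / 0.36125 ≈ +$2,020.4 billion.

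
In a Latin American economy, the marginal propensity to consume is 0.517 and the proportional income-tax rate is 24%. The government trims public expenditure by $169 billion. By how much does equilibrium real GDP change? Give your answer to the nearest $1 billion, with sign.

−$278 billion

Expenditure multiplier = 1/(1 − c(1−t)) = 1/(1 − 0.517×0.76) = 1/0.60708 ≈ 1.647.
ΔY = k × ΔG = (−$169 billion) / 0.60708 ≈ −$278 billion.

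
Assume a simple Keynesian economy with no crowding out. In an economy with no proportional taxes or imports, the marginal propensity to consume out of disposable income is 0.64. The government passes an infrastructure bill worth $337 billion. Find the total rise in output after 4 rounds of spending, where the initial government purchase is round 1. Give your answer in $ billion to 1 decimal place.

$779.1 billion

Round 1 adds ΔG = $337 billion; each later round is MPC = 0.64 times the previous.
After 4 rounds: 337 + 215.68 + 138.0352 + 88.342528 = ΔG·(1 − c^4)/(1 − c) = 337 × (1 − 0.16777216)/0.36 ≈ $779.1 billion.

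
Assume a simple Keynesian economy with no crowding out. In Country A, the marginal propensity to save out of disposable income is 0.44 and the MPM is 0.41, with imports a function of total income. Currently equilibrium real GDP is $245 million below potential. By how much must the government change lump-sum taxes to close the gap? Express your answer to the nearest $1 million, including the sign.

MPC = 1 − MPS = 1 − 0.44 = 0.56.
Spending multiplier = 1/(1 − c + m) = 1/(1 − 0.56 + 0.41) = 1/0.85 ≈ 1.176.
Tax multiplier = −c·k = −0.56/0.85 ≈ −0.659. Need ΔY = +$245 million, so ΔT = ΔY/(−c·k) = −(+$245 million) × 0.85 / 0.56 ≈ −$372 million.
The government should cut lump-sum taxes by $372 million.

−$372 million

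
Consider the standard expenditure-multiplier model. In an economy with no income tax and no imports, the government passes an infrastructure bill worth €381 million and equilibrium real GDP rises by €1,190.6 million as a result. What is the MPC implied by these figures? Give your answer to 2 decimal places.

Implied spending multiplier k = ΔY/ΔG = 1,190.6/381 ≈ 3.1249.
Since k = 1/(1 − MPC), MPC = 1 − 1/k = 1 − ΔG/ΔY = 1 − 381/1,190.6 ≈ 0.68.

0.68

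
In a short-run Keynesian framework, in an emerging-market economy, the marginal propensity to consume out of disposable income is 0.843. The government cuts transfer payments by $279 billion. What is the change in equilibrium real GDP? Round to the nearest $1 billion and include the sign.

The transfer change shifts disposable income by −$279 billion, so first-round consumption changes by c·ΔTR = 0.843 × (−$279 billion) = −$235.197 billion.
Expenditure multiplier = 1/(1 − MPC) = 1/(1 − 0.843) = 1/0.157 ≈ 6.369.
The transfer multiplier is c × k ≈ 5.369, so ΔY = k × (c·ΔTR) = (−$235.197 billion) / 0.157 ≈ −$1,498 billion.

−$1,498 billion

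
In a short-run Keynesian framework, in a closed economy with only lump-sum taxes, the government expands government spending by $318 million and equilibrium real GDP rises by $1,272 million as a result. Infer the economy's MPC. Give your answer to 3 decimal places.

0.750

Implied spending multiplier k = ΔY/ΔG = 1,272/318 = 4.
Since k = 1/(1 − MPC), MPC = 1 − 1/k = 1 − ΔG/ΔY = 1 − 318/1,272 = 0.750.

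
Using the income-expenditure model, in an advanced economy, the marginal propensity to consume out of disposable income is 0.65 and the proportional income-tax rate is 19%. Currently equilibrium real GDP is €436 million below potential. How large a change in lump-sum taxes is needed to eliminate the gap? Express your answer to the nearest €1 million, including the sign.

Spending multiplier = 1/(1 − c(1−t)) = 1/(1 − 0.65×0.81) = 1/0.4735 ≈ 2.112.
Tax multiplier = −c·k = −0.65/0.4735 ≈ −1.373. Need ΔY = +€436 million, so ΔT = ΔY/(−c·k) = −(+€436 million) × 0.4735 / 0.65 ≈ −€318 million.
The government should cut lump-sum taxes by €318 million.

−€318 million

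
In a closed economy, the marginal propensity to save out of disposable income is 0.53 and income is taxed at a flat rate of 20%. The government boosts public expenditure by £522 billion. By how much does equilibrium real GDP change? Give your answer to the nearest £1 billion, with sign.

+£837 billion

MPC = 1 − MPS = 1 − 0.53 = 0.47.
Government-spending multiplier = 1/(1 − c(1−t)) = 1/(1 − 0.47×0.8) = 1/0.624 ≈ 1.603.
ΔY = k × ΔG = (+£522 billion) / 0.624 ≈ +£837 billion.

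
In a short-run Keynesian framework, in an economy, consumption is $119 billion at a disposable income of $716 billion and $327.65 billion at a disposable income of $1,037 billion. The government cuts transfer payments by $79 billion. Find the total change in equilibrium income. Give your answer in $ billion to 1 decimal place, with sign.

−$146.7 billion

MPC = ΔC/ΔYd = (327.65 − 119)/(1,037 − 716) = 208.65/321 = 0.65.
The transfer change shifts disposable income by −$79 billion, so first-round consumption changes by c·ΔTR = 0.65 × (−$79 billion) = −$51.35 billion.
Expenditure multiplier = 1/(1 − MPC) = 1/(1 − 0.65) = 1/0.35 ≈ 2.857.
The transfer multiplier is c × k ≈ 1.857, so ΔY = k × (c·ΔTR) = (−$51.35 billion) / 0.35 ≈ −$146.7 billion.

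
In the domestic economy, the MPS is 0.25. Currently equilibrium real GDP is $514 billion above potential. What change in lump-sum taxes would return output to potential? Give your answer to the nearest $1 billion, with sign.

+$171 billion

MPC = 1 − MPS = 1 − 0.25 = 0.75.
Spending multiplier = 1/(1 − MPC) = 1/(1 − 0.75) = 1/0.25 = 4.
Tax multiplier = −c·k = −0.75/0.25 = −3. Need ΔY = −$514 billion, so ΔT = ΔY/(−c·k) = −(−$514 billion) × 0.25 / 0.75 ≈ +$171 billion.
The government should raise lump-sum taxes by $171 billion.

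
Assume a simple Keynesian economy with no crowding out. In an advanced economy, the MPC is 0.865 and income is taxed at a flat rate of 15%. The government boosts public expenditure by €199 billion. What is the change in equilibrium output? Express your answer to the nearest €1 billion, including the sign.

+€752 billion

Government-spending multiplier = 1/(1 − c(1−t)) = 1/(1 − 0.865×0.85) = 1/0.26475 ≈ 3.777.
ΔY = k × ΔG = (+€199 billion) / 0.26475 ≈ +€752 billion.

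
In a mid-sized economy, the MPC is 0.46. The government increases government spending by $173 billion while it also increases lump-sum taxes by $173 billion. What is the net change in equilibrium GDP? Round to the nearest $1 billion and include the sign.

+$173 billion

Expenditure multiplier = 1/(1 − MPC) = 1/(1 − 0.46) = 1/0.54 ≈ 1.852.
ΔG contributes k·ΔG = (+$173 billion) / 0.54 ≈ +$320.4 billion.
ΔT of +$173 billion changes first-round spending by −c·ΔT = −$79.58 billion, contributing k·(−c·ΔT) = (−$79.58 billion) / 0.54 ≈ −$147.4 billion.
With ΔG = ΔT and no other leakages, the balanced-budget multiplier is 1, so ΔY = ΔG = +$173 billion.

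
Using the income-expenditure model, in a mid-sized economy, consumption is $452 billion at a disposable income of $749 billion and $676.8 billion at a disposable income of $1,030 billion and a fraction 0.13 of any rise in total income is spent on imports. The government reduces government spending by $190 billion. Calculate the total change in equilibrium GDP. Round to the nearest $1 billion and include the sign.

MPC = ΔC/ΔYd = (676.8 − 452)/(1,030 − 749) = 224.8/281 = 0.8.
Expenditure multiplier = 1/(1 − c + m) = 1/(1 − 0.8 + 0.13) = 1/0.33 ≈ 3.03.
ΔY = k × ΔG = (−$190 billion) / 0.33 ≈ −$576 billion.

−$576 billion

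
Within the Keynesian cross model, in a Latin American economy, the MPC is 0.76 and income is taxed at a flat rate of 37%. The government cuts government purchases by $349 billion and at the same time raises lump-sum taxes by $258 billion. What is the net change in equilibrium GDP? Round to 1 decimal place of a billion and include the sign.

Expenditure multiplier = 1/(1 − c(1−t)) = 1/(1 − 0.76×0.63) = 1/0.5212 ≈ 1.919.
ΔG contributes k·ΔG = (−$349 billion) / 0.5212 ≈ −$669.6 billion.
ΔT of +$258 billion changes first-round spending by −c·ΔT = −$196.08 billion, contributing k·(−c·ΔT) = (−$196.08 billion) / 0.5212 ≈ −$376.2 billion.
Net ΔY = k(ΔG − c·ΔT) = (−$545.08 billion) / 0.5212 ≈ −$1,045.8 billion.

−$1,045.8 billion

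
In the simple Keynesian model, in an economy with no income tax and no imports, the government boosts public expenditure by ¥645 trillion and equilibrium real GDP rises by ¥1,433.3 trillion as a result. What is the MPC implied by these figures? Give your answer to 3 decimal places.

0.550

Implied spending multiplier k = ΔY/ΔG = 1,433.3/645 ≈ 2.2222.
Since k = 1/(1 − MPC), MPC = 1 − 1/k = 1 − ΔG/ΔY = 1 − 645/1,433.3 ≈ 0.550.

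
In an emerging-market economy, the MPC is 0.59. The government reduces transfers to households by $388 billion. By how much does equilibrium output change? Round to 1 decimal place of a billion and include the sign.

The transfer change shifts disposable income by −$388 billion, so first-round consumption changes by c·ΔTR = 0.59 × (−$388 billion) = −$228.92 billion.
Expenditure multiplier = 1/(1 − MPC) = 1/(1 − 0.59) = 1/0.41 ≈ 2.439.
The transfer multiplier is c × k ≈ 1.439, so ΔY = k × (c·ΔTR) = (−$228.92 billion) / 0.41 ≈ −$558.3 billion.

−$558.3 billion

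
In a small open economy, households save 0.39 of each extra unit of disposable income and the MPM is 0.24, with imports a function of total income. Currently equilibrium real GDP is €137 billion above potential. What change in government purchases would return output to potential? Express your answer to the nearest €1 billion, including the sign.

MPC = 1 − MPS = 1 − 0.39 = 0.61.
Spending multiplier = 1/(1 − c + m) = 1/(1 − 0.61 + 0.24) = 1/0.63 ≈ 1.587.
Need ΔY = −€137 billion, so ΔG = ΔY/k = (−€137 billion) × 0.63 ≈ −€86 billion.
The government should cut government purchases by €86 billion.

−€86 billion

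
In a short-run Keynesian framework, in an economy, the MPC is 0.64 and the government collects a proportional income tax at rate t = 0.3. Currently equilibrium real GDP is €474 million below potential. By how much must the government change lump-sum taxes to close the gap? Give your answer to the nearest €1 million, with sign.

−€409 million

Spending multiplier = 1/(1 − c(1−t)) = 1/(1 − 0.64×0.7) = 1/0.552 ≈ 1.812.
Tax multiplier = −c·k = −0.64/0.552 ≈ −1.159. Need ΔY = +€474 million, so ΔT = ΔY/(−c·k) = −(+€474 million) × 0.552 / 0.64 ≈ −€409 million.
The government should cut lump-sum taxes by €409 million.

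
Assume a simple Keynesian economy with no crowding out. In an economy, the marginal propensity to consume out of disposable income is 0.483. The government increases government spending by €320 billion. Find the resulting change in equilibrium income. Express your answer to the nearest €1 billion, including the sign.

Government-spending multiplier = 1/(1 − MPC) = 1/(1 − 0.483) = 1/0.517 ≈ 1.934.
ΔY = k × ΔG = (+€320 billion) / 0.517 ≈ +€619 billion.

+€619 billion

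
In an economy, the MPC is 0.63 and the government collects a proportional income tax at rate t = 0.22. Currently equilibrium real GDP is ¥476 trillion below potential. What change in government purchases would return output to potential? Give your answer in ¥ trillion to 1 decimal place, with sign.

+¥242.1 trillion

Spending multiplier = 1/(1 − c(1−t)) = 1/(1 − 0.63×0.78) = 1/0.5086 ≈ 1.966.
Need ΔY = +¥476 trillion, so ΔG = ΔY/k = (+¥476 trillion) × 0.5086 ≈ +¥242.1 trillion.
The government should increase government purchases by ¥242.1 trillion.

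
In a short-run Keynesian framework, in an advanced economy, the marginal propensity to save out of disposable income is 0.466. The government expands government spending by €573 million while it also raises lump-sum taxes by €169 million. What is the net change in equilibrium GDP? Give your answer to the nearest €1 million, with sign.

+€1,036 million

MPC = 1 − MPS = 1 − 0.466 = 0.534.
Expenditure multiplier = 1/(1 − MPC) = 1/(1 − 0.534) = 1/0.466 ≈ 2.146.
ΔG contributes k·ΔG = (+€573 million) / 0.466 ≈ +€1,229.6 million.
ΔT of +€169 million changes first-round spending by −c·ΔT = −€90.246 million, contributing k·(−c·ΔT) = (−€90.246 million) / 0.466 ≈ −€193.7 million.
Net ΔY = k(ΔG − c·ΔT) = (+€482.754 million) / 0.466 ≈ +€1,036 million.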